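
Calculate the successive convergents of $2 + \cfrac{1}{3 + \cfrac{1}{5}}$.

2/1, 7/3, 37/16

Using the convergent recurrence p_i = a_i*p_{i-1} + p_{i-2}, q_i = a_i*q_{i-1} + q_{i-2} with p_{-2}=0, p_{-1}=1, q_{-2}=1, q_{-1}=0:
  i=0: a_0=2, p_0 = 2*1 + 0 = 2, q_0 = 2*0 + 1 = 1.
  i=1: a_1=3, p_1 = 3*2 + 1 = 7, q_1 = 3*1 + 0 = 3.
  i=2: a_2=5, p_2 = 5*7 + 2 = 37, q_2 = 5*3 + 1 = 16.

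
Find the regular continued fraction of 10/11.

[0; 1, 10]

Run the Euclidean algorithm on 10 and 11; the successive quotients are the partial quotients a_0, a_1, ... (each step inverts the fractional part left over by the previous one):
  10 = 0*11 + 10, so a_0 = 0.
  11 = 1*10 + 1, so a_1 = 1.
  10 = 10*1 + 0, so a_2 = 10.
The remainder reaches 0 after 3 divisions, so the expansion has 3 partial quotients, read off in order.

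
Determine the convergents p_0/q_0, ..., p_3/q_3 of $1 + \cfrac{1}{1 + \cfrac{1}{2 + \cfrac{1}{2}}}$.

1/1, 2/1, 5/3, 12/7

Using the convergent recurrence p_i = a_i*p_{i-1} + p_{i-2}, q_i = a_i*q_{i-1} + q_{i-2} with p_{-2}=0, p_{-1}=1, q_{-2}=1, q_{-1}=0:
  i=0: a_0=1, p_0 = 1*1 + 0 = 1, q_0 = 1*0 + 1 = 1.
  i=1: a_1=1, p_1 = 1*1 + 1 = 2, q_1 = 1*1 + 0 = 1.
  i=2: a_2=2, p_2 = 2*2 + 1 = 5, q_2 = 2*1 + 1 = 3.
  i=3: a_3=2, p_3 = 2*5 + 2 = 12, q_3 = 2*3 + 1 = 7.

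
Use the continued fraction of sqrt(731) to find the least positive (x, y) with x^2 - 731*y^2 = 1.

(x, y) = (730, 27)

First expand sqrt(731) as a continued fraction. With x_i = (sqrt(731) + m_i)/d_i and (m_0, d_0) = (0, 1): a_0 = floor(sqrt(731)) = 27, since 27^2 = 729 <= 731 < 784 = 28^2.
Iterate m_{i+1} = d_i*a_i - m_i, d_{i+1} = (731 - m_{i+1}^2)/d_i, a_{i+1} = floor((a_0 + m_{i+1})/d_{i+1}):
  m_1 = 1*27 - 0 = 27, d_1 = (731 - 27^2)/1 = 2/1 = 2, a_1 = floor((27 + 27)/2) = 27.
  m_2 = 2*27 - 27 = 27, d_2 = (731 - 27^2)/2 = 2/2 = 1, a_2 = floor((27 + 27)/1) = 54.
  m_3 = 1*54 - 27 = 27, d_3 = (731 - 27^2)/1 = 2/1 = 2: (m_3, d_3) = (m_1, d_1) = (27, 2), so from here the quotients repeat a_1, a_2; the period length is 2.
So sqrt(731) = [27; (27, 54)] with period length k = 2.
k is even, so the fundamental solution of x^2 - 731y^2 = 1 is (p_{k-1}, q_{k-1}) = (p_1, q_1); compute convergents through index 1.
Convergents (p_i = a_i*p_{i-1} + p_{i-2}, q_i = a_i*q_{i-1} + q_{i-2} with p_{-2}=0, p_{-1}=1, q_{-2}=1, q_{-1}=0):
  i=0: a_0=27, p_0 = 27*1 + 0 = 27, q_0 = 27*0 + 1 = 1.
  i=1: a_1=27, p_1 = 27*27 + 1 = 730, q_1 = 27*1 + 0 = 27.
Check: 730^2 - 731*27^2 = 532900 - 532899 = 1, so (x, y) = (730, 27) solves the equation, and by the theorem it is the least positive solution.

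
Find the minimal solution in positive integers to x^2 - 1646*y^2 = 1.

(x, y) = (80655, 1988)

First expand sqrt(1646) as a continued fraction. With x_i = (sqrt(1646) + m_i)/d_i and (m_0, d_0) = (0, 1): a_0 = floor(sqrt(1646)) = 40, since 40^2 = 1600 <= 1646 < 1681 = 41^2.
Iterate m_{i+1} = d_i*a_i - m_i, d_{i+1} = (1646 - m_{i+1}^2)/d_i, a_{i+1} = floor((a_0 + m_{i+1})/d_{i+1}):
  m_1 = 1*40 - 0 = 40, d_1 = (1646 - 40^2)/1 = 46/1 = 46, a_1 = floor((40 + 40)/46) = 1.
  m_2 = 46*1 - 40 = 6, d_2 = (1646 - 6^2)/46 = 1610/46 = 35, a_2 = floor((40 + 6)/35) = 1.
  m_3 = 35*1 - 6 = 29, d_3 = (1646 - 29^2)/35 = 805/35 = 23, a_3 = floor((40 + 29)/23) = 3.
  m_4 = 23*3 - 29 = 40, d_4 = (1646 - 40^2)/23 = 46/23 = 2, a_4 = floor((40 + 40)/2) = 40.
  m_5 = 2*40 - 40 = 40, d_5 = (1646 - 40^2)/2 = 46/2 = 23, a_5 = floor((40 + 40)/23) = 3.
  m_6 = 23*3 - 40 = 29, d_6 = (1646 - 29^2)/23 = 805/23 = 35, a_6 = floor((40 + 29)/35) = 1.
  m_7 = 35*1 - 29 = 6, d_7 = (1646 - 6^2)/35 = 1610/35 = 46, a_7 = floor((40 + 6)/46) = 1.
  m_8 = 46*1 - 6 = 40, d_8 = (1646 - 40^2)/46 = 46/46 = 1, a_8 = floor((40 + 40)/1) = 80.
  m_9 = 1*80 - 40 = 40, d_9 = (1646 - 40^2)/1 = 46/1 = 46: (m_9, d_9) = (m_1, d_1) = (40, 46), so from here the quotients repeat a_1, ..., a_8; the period length is 8.
So sqrt(1646) = [40; (1, 1, 3, 40, 3, 1, 1, 80)] with period length k = 8.
k is even, so the fundamental solution of x^2 - 1646y^2 = 1 is (p_{k-1}, q_{k-1}) = (p_7, q_7); compute convergents through index 7.
Convergents (p_i = a_i*p_{i-1} + p_{i-2}, q_i = a_i*q_{i-1} + q_{i-2} with p_{-2}=0, p_{-1}=1, q_{-2}=1, q_{-1}=0):
  i=0: a_0=40, p_0 = 40*1 + 0 = 40, q_0 = 40*0 + 1 = 1.
  i=1: a_1=1, p_1 = 1*40 + 1 = 41, q_1 = 1*1 + 0 = 1.
  i=2: a_2=1, p_2 = 1*41 + 40 = 81, q_2 = 1*1 + 1 = 2.
  i=3: a_3=3, p_3 = 3*81 + 41 = 284, q_3 = 3*2 + 1 = 7.
  i=4: a_4=40, p_4 = 40*284 + 81 = 11441, q_4 = 40*7 + 2 = 282.
  i=5: a_5=3, p_5 = 3*11441 + 284 = 34607, q_5 = 3*282 + 7 = 853.
  i=6: a_6=1, p_6 = 1*34607 + 11441 = 46048, q_6 = 1*853 + 282 = 1135.
  i=7: a_7=1, p_7 = 1*46048 + 34607 = 80655, q_7 = 1*1135 + 853 = 1988.
Check: 80655^2 - 1646*1988^2 = 6505229025 - 6505229024 = 1, so (x, y) = (80655, 1988) solves the equation, and by the theorem it is the least positive solution.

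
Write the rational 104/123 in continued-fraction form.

[0; 1, 5, 2, 9]

Run the Euclidean algorithm on 104 and 123; the successive quotients are the partial quotients a_0, a_1, ... (each step inverts the fractional part left over by the previous one):
  104 = 0*123 + 104, so a_0 = 0.
  123 = 1*104 + 19, so a_1 = 1.
  104 = 5*19 + 9, so a_2 = 5.
  19 = 2*9 + 1, so a_3 = 2.
  9 = 9*1 + 0, so a_4 = 9.
The remainder reaches 0 after 5 divisions, so the expansion has 5 partial quotients, read off in order.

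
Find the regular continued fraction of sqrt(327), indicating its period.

Write x_i = (sqrt(327) + m_i)/d_i with (m_0, d_0) = (0, 1). a_0 = floor(sqrt(327)) = 18, since 18^2 = 324 <= 327 < 361 = 19^2.
Iterate m_{i+1} = d_i*a_i - m_i, d_{i+1} = (327 - m_{i+1}^2)/d_i, a_{i+1} = floor((a_0 + m_{i+1})/d_{i+1}):
  m_1 = 1*18 - 0 = 18, d_1 = (327 - 18^2)/1 = 3/1 = 3, a_1 = floor((18 + 18)/3) = 12.
  m_2 = 3*12 - 18 = 18, d_2 = (327 - 18^2)/3 = 3/3 = 1, a_2 = floor((18 + 18)/1) = 36.
  m_3 = 1*36 - 18 = 18, d_3 = (327 - 18^2)/1 = 3/1 = 3: (m_3, d_3) = (m_1, d_1) = (18, 3), so from here the quotients repeat a_1, a_2; the period length is 2.
Hence the expansion of sqrt(327) is a_0 = 18 followed by the repeating block 12, 36 (period 2).

[18; (12, 36)]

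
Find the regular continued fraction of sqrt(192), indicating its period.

Write x_i = (sqrt(192) + m_i)/d_i with (m_0, d_0) = (0, 1). a_0 = floor(sqrt(192)) = 13, since 13^2 = 169 <= 192 < 196 = 14^2.
Iterate m_{i+1} = d_i*a_i - m_i, d_{i+1} = (192 - m_{i+1}^2)/d_i, a_{i+1} = floor((a_0 + m_{i+1})/d_{i+1}):
  m_1 = 1*13 - 0 = 13, d_1 = (192 - 13^2)/1 = 23/1 = 23, a_1 = floor((13 + 13)/23) = 1.
  m_2 = 23*1 - 13 = 10, d_2 = (192 - 10^2)/23 = 92/23 = 4, a_2 = floor((13 + 10)/4) = 5.
  m_3 = 4*5 - 10 = 10, d_3 = (192 - 10^2)/4 = 92/4 = 23, a_3 = floor((13 + 10)/23) = 1.
  m_4 = 23*1 - 10 = 13, d_4 = (192 - 13^2)/23 = 23/23 = 1, a_4 = floor((13 + 13)/1) = 26.
  m_5 = 1*26 - 13 = 13, d_5 = (192 - 13^2)/1 = 23/1 = 23: (m_5, d_5) = (m_1, d_1) = (13, 23), so from here the quotients repeat a_1, ..., a_4; the period length is 4.
Hence the expansion of sqrt(192) is a_0 = 13 followed by the repeating block 1, 5, 1, 26 (period 4).

[13; (1, 5, 1, 26)]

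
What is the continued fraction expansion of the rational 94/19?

Run the Euclidean algorithm on 94 and 19; the successive quotients are the partial quotients a_0, a_1, ... (each step inverts the fractional part left over by the previous one):
  94 = 4*19 + 18, so a_0 = 4.
  19 = 1*18 + 1, so a_1 = 1.
  18 = 18*1 + 0, so a_2 = 18.
The remainder reaches 0 after 3 divisions, so the expansion has 3 partial quotients, read off in order.

[4; 1, 18]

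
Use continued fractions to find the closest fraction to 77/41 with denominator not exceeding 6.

11/6

Expand x = 77/41 as a continued fraction with the Euclidean algorithm:
  77 = 1*41 + 36, so a_0 = 1.
  41 = 1*36 + 5, so a_1 = 1.
  36 = 7*5 + 1, so a_2 = 7.
  5 = 5*1 + 0, so a_3 = 5.
so x = [1; 1, 7, 5].
Convergents (p_i = a_i*p_{i-1} + p_{i-2}, q_i = a_i*q_{i-1} + q_{i-2} with p_{-2}=0, p_{-1}=1, q_{-2}=1, q_{-1}=0), until the denominator exceeds 6:
  i=0: a_0=1, p_0 = 1*1 + 0 = 1, q_0 = 1*0 + 1 = 1.
  i=1: a_1=1, p_1 = 1*1 + 1 = 2, q_1 = 1*1 + 0 = 1.
  i=2: a_2=7, p_2 = 7*2 + 1 = 15, q_2 = 7*1 + 1 = 8.
q_2 = 8 > 6, so the last convergent with denominator <= 6 is p_1/q_1 = 2/1.
The closest fraction with denominator <= 6 is either p_1/q_1 or the intermediate fraction (k*p_1 + p_0)/(k*q_1 + q_0) with the largest k >= 1 whose denominator stays <= 6; these approach x as k grows, and every other convergent or intermediate fraction in range is farther away.
Largest k: floor((6 - q_0)/q_1) = floor((6 - 1)/1) = 5.
That gives (5*2 + 1)/(5*1 + 1) = 11/6.
Compare the errors: |x - 2/1| = |77*1 - 2*41|/(41*1) = 5/41, and |x - 11/6| = |77*6 - 11*41|/(41*6) = 11/246.
Cross-multiplying, 11*41 = 451 < 1230 = 5*246, so 11/246 is smaller: the intermediate fraction 11/6 is closer to x than 2/1.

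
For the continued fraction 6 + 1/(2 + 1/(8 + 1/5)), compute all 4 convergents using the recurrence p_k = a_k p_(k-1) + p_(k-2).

6/1, 13/2, 110/17, 563/87

Using the convergent recurrence p_i = a_i*p_{i-1} + p_{i-2}, q_i = a_i*q_{i-1} + q_{i-2} with p_{-2}=0, p_{-1}=1, q_{-2}=1, q_{-1}=0:
  i=0: a_0=6, p_0 = 6*1 + 0 = 6, q_0 = 6*0 + 1 = 1.
  i=1: a_1=2, p_1 = 2*6 + 1 = 13, q_1 = 2*1 + 0 = 2.
  i=2: a_2=8, p_2 = 8*13 + 6 = 110, q_2 = 8*2 + 1 = 17.
  i=3: a_3=5, p_3 = 5*110 + 13 = 563, q_3 = 5*17 + 2 = 87.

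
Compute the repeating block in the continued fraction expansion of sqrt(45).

Write x_i = (sqrt(45) + m_i)/d_i with (m_0, d_0) = (0, 1). a_0 = floor(sqrt(45)) = 6, since 6^2 = 36 <= 45 < 49 = 7^2.
Iterate m_{i+1} = d_i*a_i - m_i, d_{i+1} = (45 - m_{i+1}^2)/d_i, a_{i+1} = floor((a_0 + m_{i+1})/d_{i+1}):
  m_1 = 1*6 - 0 = 6, d_1 = (45 - 6^2)/1 = 9/1 = 9, a_1 = floor((6 + 6)/9) = 1.
  m_2 = 9*1 - 6 = 3, d_2 = (45 - 3^2)/9 = 36/9 = 4, a_2 = floor((6 + 3)/4) = 2.
  m_3 = 4*2 - 3 = 5, d_3 = (45 - 5^2)/4 = 20/4 = 5, a_3 = floor((6 + 5)/5) = 2.
  m_4 = 5*2 - 5 = 5, d_4 = (45 - 5^2)/5 = 20/5 = 4, a_4 = floor((6 + 5)/4) = 2.
  m_5 = 4*2 - 5 = 3, d_5 = (45 - 3^2)/4 = 36/4 = 9, a_5 = floor((6 + 3)/9) = 1.
  m_6 = 9*1 - 3 = 6, d_6 = (45 - 6^2)/9 = 9/9 = 1, a_6 = floor((6 + 6)/1) = 12.
  m_7 = 1*12 - 6 = 6, d_7 = (45 - 6^2)/1 = 9/1 = 9: (m_7, d_7) = (m_1, d_1) = (6, 9), so from here the quotients repeat a_1, ..., a_6; the period length is 6.
Hence the expansion of sqrt(45) is a_0 = 6 followed by the repeating block 1, 2, 2, 2, 1, 12 (period 6).

[6; (1, 2, 2, 2, 1, 12)]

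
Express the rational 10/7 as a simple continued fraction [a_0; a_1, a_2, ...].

Run the Euclidean algorithm on 10 and 7; the successive quotients are the partial quotients a_0, a_1, ... (each step inverts the fractional part left over by the previous one):
  10 = 1*7 + 3, so a_0 = 1.
  7 = 2*3 + 1, so a_1 = 2.
  3 = 3*1 + 0, so a_2 = 3.
The remainder reaches 0 after 3 divisions, so the expansion has 3 partial quotients, read off in order.

[1; 2, 3]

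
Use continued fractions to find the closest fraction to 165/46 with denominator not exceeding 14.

43/12

Expand x = 165/46 as a continued fraction with the Euclidean algorithm:
  165 = 3*46 + 27, so a_0 = 3.
  46 = 1*27 + 19, so a_1 = 1.
  27 = 1*19 + 8, so a_2 = 1.
  19 = 2*8 + 3, so a_3 = 2.
  8 = 2*3 + 2, so a_4 = 2.
  3 = 1*2 + 1, so a_5 = 1.
  2 = 2*1 + 0, so a_6 = 2.
so x = [3; 1, 1, 2, 2, 1, 2].
Convergents (p_i = a_i*p_{i-1} + p_{i-2}, q_i = a_i*q_{i-1} + q_{i-2} with p_{-2}=0, p_{-1}=1, q_{-2}=1, q_{-1}=0), until the denominator exceeds 14:
  i=0: a_0=3, p_0 = 3*1 + 0 = 3, q_0 = 3*0 + 1 = 1.
  i=1: a_1=1, p_1 = 1*3 + 1 = 4, q_1 = 1*1 + 0 = 1.
  i=2: a_2=1, p_2 = 1*4 + 3 = 7, q_2 = 1*1 + 1 = 2.
  i=3: a_3=2, p_3 = 2*7 + 4 = 18, q_3 = 2*2 + 1 = 5.
  i=4: a_4=2, p_4 = 2*18 + 7 = 43, q_4 = 2*5 + 2 = 12.
  i=5: a_5=1, p_5 = 1*43 + 18 = 61, q_5 = 1*12 + 5 = 17.
q_5 = 17 > 14, so the last convergent with denominator <= 14 is p_4/q_4 = 43/12.
The closest fraction with denominator <= 14 is either p_4/q_4 or the intermediate fraction (k*p_4 + p_3)/(k*q_4 + q_3) with the largest k >= 1 whose denominator stays <= 14; these approach x as k grows, and every other convergent or intermediate fraction in range is farther away.
Largest k: floor((14 - q_3)/q_4) = floor((14 - 5)/12) = 0.
Since k = 0, no intermediate fraction beyond p_4/q_4 has denominator <= 14, so the convergent 43/12 is the closest (its error is |165*12 - 43*46|/(46*12) = 2/552).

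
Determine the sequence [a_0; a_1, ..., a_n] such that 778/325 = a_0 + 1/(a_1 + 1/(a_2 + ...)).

[2; 2, 1, 1, 5, 1, 9]

Run the Euclidean algorithm on 778 and 325; the successive quotients are the partial quotients a_0, a_1, ... (each step inverts the fractional part left over by the previous one):
  778 = 2*325 + 128, so a_0 = 2.
  325 = 2*128 + 69, so a_1 = 2.
  128 = 1*69 + 59, so a_2 = 1.
  69 = 1*59 + 10, so a_3 = 1.
  59 = 5*10 + 9, so a_4 = 5.
  10 = 1*9 + 1, so a_5 = 1.
  9 = 9*1 + 0, so a_6 = 9.
The remainder reaches 0 after 7 divisions, so the expansion has 7 partial quotients, read off in order.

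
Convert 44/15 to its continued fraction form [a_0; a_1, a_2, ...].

Run the Euclidean algorithm on 44 and 15; the successive quotients are the partial quotients a_0, a_1, ... (each step inverts the fractional part left over by the previous one):
  44 = 2*15 + 14, so a_0 = 2.
  15 = 1*14 + 1, so a_1 = 1.
  14 = 14*1 + 0, so a_2 = 14.
The remainder reaches 0 after 3 divisions, so the expansion has 3 partial quotients, read off in order.

[2; 1, 14]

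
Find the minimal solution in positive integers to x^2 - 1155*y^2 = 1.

(x, y) = (34, 1)

First expand sqrt(1155) as a continued fraction. With x_i = (sqrt(1155) + m_i)/d_i and (m_0, d_0) = (0, 1): a_0 = floor(sqrt(1155)) = 33, since 33^2 = 1089 <= 1155 < 1156 = 34^2.
Iterate m_{i+1} = d_i*a_i - m_i, d_{i+1} = (1155 - m_{i+1}^2)/d_i, a_{i+1} = floor((a_0 + m_{i+1})/d_{i+1}):
  m_1 = 1*33 - 0 = 33, d_1 = (1155 - 33^2)/1 = 66/1 = 66, a_1 = floor((33 + 33)/66) = 1.
  m_2 = 66*1 - 33 = 33, d_2 = (1155 - 33^2)/66 = 66/66 = 1, a_2 = floor((33 + 33)/1) = 66.
  m_3 = 1*66 - 33 = 33, d_3 = (1155 - 33^2)/1 = 66/1 = 66: (m_3, d_3) = (m_1, d_1) = (33, 66), so from here the quotients repeat a_1, a_2; the period length is 2.
So sqrt(1155) = [33; (1, 66)] with period length k = 2.
k is even, so the fundamental solution of x^2 - 1155y^2 = 1 is (p_{k-1}, q_{k-1}) = (p_1, q_1); compute convergents through index 1.
Convergents (p_i = a_i*p_{i-1} + p_{i-2}, q_i = a_i*q_{i-1} + q_{i-2} with p_{-2}=0, p_{-1}=1, q_{-2}=1, q_{-1}=0):
  i=0: a_0=33, p_0 = 33*1 + 0 = 33, q_0 = 33*0 + 1 = 1.
  i=1: a_1=1, p_1 = 1*33 + 1 = 34, q_1 = 1*1 + 0 = 1.
Check: 34^2 - 1155*1^2 = 1156 - 1155 = 1, so (x, y) = (34, 1) solves the equation, and by the theorem it is the least positive solution.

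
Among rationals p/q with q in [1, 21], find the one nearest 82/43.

Expand x = 82/43 as a continued fraction with the Euclidean algorithm:
  82 = 1*43 + 39, so a_0 = 1.
  43 = 1*39 + 4, so a_1 = 1.
  39 = 9*4 + 3, so a_2 = 9.
  4 = 1*3 + 1, so a_3 = 1.
  3 = 3*1 + 0, so a_4 = 3.
so x = [1; 1, 9, 1, 3].
Convergents (p_i = a_i*p_{i-1} + p_{i-2}, q_i = a_i*q_{i-1} + q_{i-2} with p_{-2}=0, p_{-1}=1, q_{-2}=1, q_{-1}=0), until the denominator exceeds 21:
  i=0: a_0=1, p_0 = 1*1 + 0 = 1, q_0 = 1*0 + 1 = 1.
  i=1: a_1=1, p_1 = 1*1 + 1 = 2, q_1 = 1*1 + 0 = 1.
  i=2: a_2=9, p_2 = 9*2 + 1 = 19, q_2 = 9*1 + 1 = 10.
  i=3: a_3=1, p_3 = 1*19 + 2 = 21, q_3 = 1*10 + 1 = 11.
  i=4: a_4=3, p_4 = 3*21 + 19 = 82, q_4 = 3*11 + 10 = 43.
q_4 = 43 > 21, so the last convergent with denominator <= 21 is p_3/q_3 = 21/11.
The closest fraction with denominator <= 21 is either p_3/q_3 or the intermediate fraction (k*p_3 + p_2)/(k*q_3 + q_2) with the largest k >= 1 whose denominator stays <= 21; these approach x as k grows, and every other convergent or intermediate fraction in range is farther away.
Largest k: floor((21 - q_2)/q_3) = floor((21 - 10)/11) = 1.
That gives (1*21 + 19)/(1*11 + 10) = 40/21.
Compare the errors: |x - 21/11| = |82*11 - 21*43|/(43*11) = 1/473, and |x - 40/21| = |82*21 - 40*43|/(43*21) = 2/903.
Cross-multiplying, 1*903 = 903 < 946 = 2*473, so 1/473 is smaller: the convergent 21/11 is closer to x than 40/21.

21/11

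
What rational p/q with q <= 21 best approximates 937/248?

Expand x = 937/248 as a continued fraction with the Euclidean algorithm:
  937 = 3*248 + 193, so a_0 = 3.
  248 = 1*193 + 55, so a_1 = 1.
  193 = 3*55 + 28, so a_2 = 3.
  55 = 1*28 + 27, so a_3 = 1.
  28 = 1*27 + 1, so a_4 = 1.
  27 = 27*1 + 0, so a_5 = 27.
so x = [3; 1, 3, 1, 1, 27].
Convergents (p_i = a_i*p_{i-1} + p_{i-2}, q_i = a_i*q_{i-1} + q_{i-2} with p_{-2}=0, p_{-1}=1, q_{-2}=1, q_{-1}=0), until the denominator exceeds 21:
  i=0: a_0=3, p_0 = 3*1 + 0 = 3, q_0 = 3*0 + 1 = 1.
  i=1: a_1=1, p_1 = 1*3 + 1 = 4, q_1 = 1*1 + 0 = 1.
  i=2: a_2=3, p_2 = 3*4 + 3 = 15, q_2 = 3*1 + 1 = 4.
  i=3: a_3=1, p_3 = 1*15 + 4 = 19, q_3 = 1*4 + 1 = 5.
  i=4: a_4=1, p_4 = 1*19 + 15 = 34, q_4 = 1*5 + 4 = 9.
  i=5: a_5=27, p_5 = 27*34 + 19 = 937, q_5 = 27*9 + 5 = 248.
q_5 = 248 > 21, so the last convergent with denominator <= 21 is p_4/q_4 = 34/9.
The closest fraction with denominator <= 21 is either p_4/q_4 or the intermediate fraction (k*p_4 + p_3)/(k*q_4 + q_3) with the largest k >= 1 whose denominator stays <= 21; these approach x as k grows, and every other convergent or intermediate fraction in range is farther away.
Largest k: floor((21 - q_3)/q_4) = floor((21 - 5)/9) = 1.
That gives (1*34 + 19)/(1*9 + 5) = 53/14.
Compare the errors: |x - 34/9| = |937*9 - 34*248|/(248*9) = 1/2232, and |x - 53/14| = |937*14 - 53*248|/(248*14) = 26/3472.
Cross-multiplying, 1*3472 = 3472 < 58032 = 26*2232, so 1/2232 is smaller: the convergent 34/9 is closer to x than 53/14.

34/9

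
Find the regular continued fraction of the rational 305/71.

[4; 3, 2, 1, 1, 1, 2]

Run the Euclidean algorithm on 305 and 71; the successive quotients are the partial quotients a_0, a_1, ... (each step inverts the fractional part left over by the previous one):
  305 = 4*71 + 21, so a_0 = 4.
  71 = 3*21 + 8, so a_1 = 3.
  21 = 2*8 + 5, so a_2 = 2.
  8 = 1*5 + 3, so a_3 = 1.
  5 = 1*3 + 2, so a_4 = 1.
  3 = 1*2 + 1, so a_5 = 1.
  2 = 2*1 + 0, so a_6 = 2.
The remainder reaches 0 after 7 divisions, so the expansion has 7 partial quotients, read off in order.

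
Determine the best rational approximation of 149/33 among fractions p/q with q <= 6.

Expand x = 149/33 as a continued fraction with the Euclidean algorithm:
  149 = 4*33 + 17, so a_0 = 4.
  33 = 1*17 + 16, so a_1 = 1.
  17 = 1*16 + 1, so a_2 = 1.
  16 = 16*1 + 0, so a_3 = 16.
so x = [4; 1, 1, 16].
Convergents (p_i = a_i*p_{i-1} + p_{i-2}, q_i = a_i*q_{i-1} + q_{i-2} with p_{-2}=0, p_{-1}=1, q_{-2}=1, q_{-1}=0), until the denominator exceeds 6:
  i=0: a_0=4, p_0 = 4*1 + 0 = 4, q_0 = 4*0 + 1 = 1.
  i=1: a_1=1, p_1 = 1*4 + 1 = 5, q_1 = 1*1 + 0 = 1.
  i=2: a_2=1, p_2 = 1*5 + 4 = 9, q_2 = 1*1 + 1 = 2.
  i=3: a_3=16, p_3 = 16*9 + 5 = 149, q_3 = 16*2 + 1 = 33.
q_3 = 33 > 6, so the last convergent with denominator <= 6 is p_2/q_2 = 9/2.
The closest fraction with denominator <= 6 is either p_2/q_2 or the intermediate fraction (k*p_2 + p_1)/(k*q_2 + q_1) with the largest k >= 1 whose denominator stays <= 6; these approach x as k grows, and every other convergent or intermediate fraction in range is farther away.
Largest k: floor((6 - q_1)/q_2) = floor((6 - 1)/2) = 2.
That gives (2*9 + 5)/(2*2 + 1) = 23/5.
Compare the errors: |x - 9/2| = |149*2 - 9*33|/(33*2) = 1/66, and |x - 23/5| = |149*5 - 23*33|/(33*5) = 14/165.
Cross-multiplying, 1*165 = 165 < 924 = 14*66, so 1/66 is smaller: the convergent 9/2 is closer to x than 23/5.

9/2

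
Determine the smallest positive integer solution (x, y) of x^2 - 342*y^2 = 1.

(x, y) = (37, 2)

First expand sqrt(342) as a continued fraction. With x_i = (sqrt(342) + m_i)/d_i and (m_0, d_0) = (0, 1): a_0 = floor(sqrt(342)) = 18, since 18^2 = 324 <= 342 < 361 = 19^2.
Iterate m_{i+1} = d_i*a_i - m_i, d_{i+1} = (342 - m_{i+1}^2)/d_i, a_{i+1} = floor((a_0 + m_{i+1})/d_{i+1}):
  m_1 = 1*18 - 0 = 18, d_1 = (342 - 18^2)/1 = 18/1 = 18, a_1 = floor((18 + 18)/18) = 2.
  m_2 = 18*2 - 18 = 18, d_2 = (342 - 18^2)/18 = 18/18 = 1, a_2 = floor((18 + 18)/1) = 36.
  m_3 = 1*36 - 18 = 18, d_3 = (342 - 18^2)/1 = 18/1 = 18: (m_3, d_3) = (m_1, d_1) = (18, 18), so from here the quotients repeat a_1, a_2; the period length is 2.
So sqrt(342) = [18; (2, 36)] with period length k = 2.
k is even, so the fundamental solution of x^2 - 342y^2 = 1 is (p_{k-1}, q_{k-1}) = (p_1, q_1); compute convergents through index 1.
Convergents (p_i = a_i*p_{i-1} + p_{i-2}, q_i = a_i*q_{i-1} + q_{i-2} with p_{-2}=0, p_{-1}=1, q_{-2}=1, q_{-1}=0):
  i=0: a_0=18, p_0 = 18*1 + 0 = 18, q_0 = 18*0 + 1 = 1.
  i=1: a_1=2, p_1 = 2*18 + 1 = 37, q_1 = 2*1 + 0 = 2.
Check: 37^2 - 342*2^2 = 1369 - 1368 = 1, so (x, y) = (37, 2) solves the equation, and by the theorem it is the least positive solution.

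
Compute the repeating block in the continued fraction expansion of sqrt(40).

Write x_i = (sqrt(40) + m_i)/d_i with (m_0, d_0) = (0, 1). a_0 = floor(sqrt(40)) = 6, since 6^2 = 36 <= 40 < 49 = 7^2.
Iterate m_{i+1} = d_i*a_i - m_i, d_{i+1} = (40 - m_{i+1}^2)/d_i, a_{i+1} = floor((a_0 + m_{i+1})/d_{i+1}):
  m_1 = 1*6 - 0 = 6, d_1 = (40 - 6^2)/1 = 4/1 = 4, a_1 = floor((6 + 6)/4) = 3.
  m_2 = 4*3 - 6 = 6, d_2 = (40 - 6^2)/4 = 4/4 = 1, a_2 = floor((6 + 6)/1) = 12.
  m_3 = 1*12 - 6 = 6, d_3 = (40 - 6^2)/1 = 4/1 = 4: (m_3, d_3) = (m_1, d_1) = (6, 4), so from here the quotients repeat a_1, a_2; the period length is 2.
Hence the expansion of sqrt(40) is a_0 = 6 followed by the repeating block 3, 12 (period 2).

[6; (3, 12)]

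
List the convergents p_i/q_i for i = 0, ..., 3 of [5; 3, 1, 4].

Using the convergent recurrence p_i = a_i*p_{i-1} + p_{i-2}, q_i = a_i*q_{i-1} + q_{i-2} with p_{-2}=0, p_{-1}=1, q_{-2}=1, q_{-1}=0:
  i=0: a_0=5, p_0 = 5*1 + 0 = 5, q_0 = 5*0 + 1 = 1.
  i=1: a_1=3, p_1 = 3*5 + 1 = 16, q_1 = 3*1 + 0 = 3.
  i=2: a_2=1, p_2 = 1*16 + 5 = 21, q_2 = 1*3 + 1 = 4.
  i=3: a_3=4, p_3 = 4*21 + 16 = 100, q_3 = 4*4 + 3 = 19.

5/1, 16/3, 21/4, 100/19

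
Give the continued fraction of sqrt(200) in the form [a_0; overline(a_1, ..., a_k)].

[14; overline(7, 28)]

Write x_i = (sqrt(200) + m_i)/d_i with (m_0, d_0) = (0, 1). a_0 = floor(sqrt(200)) = 14, since 14^2 = 196 <= 200 < 225 = 15^2.
Iterate m_{i+1} = d_i*a_i - m_i, d_{i+1} = (200 - m_{i+1}^2)/d_i, a_{i+1} = floor((a_0 + m_{i+1})/d_{i+1}):
  m_1 = 1*14 - 0 = 14, d_1 = (200 - 14^2)/1 = 4/1 = 4, a_1 = floor((14 + 14)/4) = 7.
  m_2 = 4*7 - 14 = 14, d_2 = (200 - 14^2)/4 = 4/4 = 1, a_2 = floor((14 + 14)/1) = 28.
  m_3 = 1*28 - 14 = 14, d_3 = (200 - 14^2)/1 = 4/1 = 4: (m_3, d_3) = (m_1, d_1) = (14, 4), so from here the quotients repeat a_1, a_2; the period length is 2.
Hence the expansion of sqrt(200) is a_0 = 14 followed by the repeating block 7, 28 (period 2).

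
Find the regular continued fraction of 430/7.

Run the Euclidean algorithm on 430 and 7; the successive quotients are the partial quotients a_0, a_1, ... (each step inverts the fractional part left over by the previous one):
  430 = 61*7 + 3, so a_0 = 61.
  7 = 2*3 + 1, so a_1 = 2.
  3 = 3*1 + 0, so a_2 = 3.
The remainder reaches 0 after 3 divisions, so the expansion has 3 partial quotients, read off in order.

[61; 2, 3]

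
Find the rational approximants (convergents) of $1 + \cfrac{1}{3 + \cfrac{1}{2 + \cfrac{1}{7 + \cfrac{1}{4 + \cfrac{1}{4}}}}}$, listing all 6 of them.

Using the convergent recurrence p_i = a_i*p_{i-1} + p_{i-2}, q_i = a_i*q_{i-1} + q_{i-2} with p_{-2}=0, p_{-1}=1, q_{-2}=1, q_{-1}=0:
  i=0: a_0=1, p_0 = 1*1 + 0 = 1, q_0 = 1*0 + 1 = 1.
  i=1: a_1=3, p_1 = 3*1 + 1 = 4, q_1 = 3*1 + 0 = 3.
  i=2: a_2=2, p_2 = 2*4 + 1 = 9, q_2 = 2*3 + 1 = 7.
  i=3: a_3=7, p_3 = 7*9 + 4 = 67, q_3 = 7*7 + 3 = 52.
  i=4: a_4=4, p_4 = 4*67 + 9 = 277, q_4 = 4*52 + 7 = 215.
  i=5: a_5=4, p_5 = 4*277 + 67 = 1175, q_5 = 4*215 + 52 = 912.

1/1, 4/3, 9/7, 67/52, 277/215, 1175/912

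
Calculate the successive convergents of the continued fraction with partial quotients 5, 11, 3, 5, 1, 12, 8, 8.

5/1, 56/11, 173/34, 921/181, 1094/215, 14049/2761, 113486/22303, 921937/181185

Using the convergent recurrence p_i = a_i*p_{i-1} + p_{i-2}, q_i = a_i*q_{i-1} + q_{i-2} with p_{-2}=0, p_{-1}=1, q_{-2}=1, q_{-1}=0:
  i=0: a_0=5, p_0 = 5*1 + 0 = 5, q_0 = 5*0 + 1 = 1.
  i=1: a_1=11, p_1 = 11*5 + 1 = 56, q_1 = 11*1 + 0 = 11.
  i=2: a_2=3, p_2 = 3*56 + 5 = 173, q_2 = 3*11 + 1 = 34.
  i=3: a_3=5, p_3 = 5*173 + 56 = 921, q_3 = 5*34 + 11 = 181.
  i=4: a_4=1, p_4 = 1*921 + 173 = 1094, q_4 = 1*181 + 34 = 215.
  i=5: a_5=12, p_5 = 12*1094 + 921 = 14049, q_5 = 12*215 + 181 = 2761.
  i=6: a_6=8, p_6 = 8*14049 + 1094 = 113486, q_6 = 8*2761 + 215 = 22303.
  i=7: a_7=8, p_7 = 8*113486 + 14049 = 921937, q_7 = 8*22303 + 2761 = 181185.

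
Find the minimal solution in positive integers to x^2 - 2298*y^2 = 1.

First expand sqrt(2298) as a continued fraction. With x_i = (sqrt(2298) + m_i)/d_i and (m_0, d_0) = (0, 1): a_0 = floor(sqrt(2298)) = 47, since 47^2 = 2209 <= 2298 < 2304 = 48^2.
Iterate m_{i+1} = d_i*a_i - m_i, d_{i+1} = (2298 - m_{i+1}^2)/d_i, a_{i+1} = floor((a_0 + m_{i+1})/d_{i+1}):
  m_1 = 1*47 - 0 = 47, d_1 = (2298 - 47^2)/1 = 89/1 = 89, a_1 = floor((47 + 47)/89) = 1.
  m_2 = 89*1 - 47 = 42, d_2 = (2298 - 42^2)/89 = 534/89 = 6, a_2 = floor((47 + 42)/6) = 14.
  m_3 = 6*14 - 42 = 42, d_3 = (2298 - 42^2)/6 = 534/6 = 89, a_3 = floor((47 + 42)/89) = 1.
  m_4 = 89*1 - 42 = 47, d_4 = (2298 - 47^2)/89 = 89/89 = 1, a_4 = floor((47 + 47)/1) = 94.
  m_5 = 1*94 - 47 = 47, d_5 = (2298 - 47^2)/1 = 89/1 = 89: (m_5, d_5) = (m_1, d_1) = (47, 89), so from here the quotients repeat a_1, ..., a_4; the period length is 4.
So sqrt(2298) = [47; (1, 14, 1, 94)] with period length k = 4.
k is even, so the fundamental solution of x^2 - 2298y^2 = 1 is (p_{k-1}, q_{k-1}) = (p_3, q_3); compute convergents through index 3.
Convergents (p_i = a_i*p_{i-1} + p_{i-2}, q_i = a_i*q_{i-1} + q_{i-2} with p_{-2}=0, p_{-1}=1, q_{-2}=1, q_{-1}=0):
  i=0: a_0=47, p_0 = 47*1 + 0 = 47, q_0 = 47*0 + 1 = 1.
  i=1: a_1=1, p_1 = 1*47 + 1 = 48, q_1 = 1*1 + 0 = 1.
  i=2: a_2=14, p_2 = 14*48 + 47 = 719, q_2 = 14*1 + 1 = 15.
  i=3: a_3=1, p_3 = 1*719 + 48 = 767, q_3 = 1*15 + 1 = 16.
Check: 767^2 - 2298*16^2 = 588289 - 588288 = 1, so (x, y) = (767, 16) solves the equation, and by the theorem it is the least positive solution.

(x, y) = (767, 16)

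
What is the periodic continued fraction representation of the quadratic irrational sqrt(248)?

Write x_i = (sqrt(248) + m_i)/d_i with (m_0, d_0) = (0, 1). a_0 = floor(sqrt(248)) = 15, since 15^2 = 225 <= 248 < 256 = 16^2.
Iterate m_{i+1} = d_i*a_i - m_i, d_{i+1} = (248 - m_{i+1}^2)/d_i, a_{i+1} = floor((a_0 + m_{i+1})/d_{i+1}):
  m_1 = 1*15 - 0 = 15, d_1 = (248 - 15^2)/1 = 23/1 = 23, a_1 = floor((15 + 15)/23) = 1.
  m_2 = 23*1 - 15 = 8, d_2 = (248 - 8^2)/23 = 184/23 = 8, a_2 = floor((15 + 8)/8) = 2.
  m_3 = 8*2 - 8 = 8, d_3 = (248 - 8^2)/8 = 184/8 = 23, a_3 = floor((15 + 8)/23) = 1.
  m_4 = 23*1 - 8 = 15, d_4 = (248 - 15^2)/23 = 23/23 = 1, a_4 = floor((15 + 15)/1) = 30.
  m_5 = 1*30 - 15 = 15, d_5 = (248 - 15^2)/1 = 23/1 = 23: (m_5, d_5) = (m_1, d_1) = (15, 23), so from here the quotients repeat a_1, ..., a_4; the period length is 4.
Hence the expansion of sqrt(248) is a_0 = 15 followed by the repeating block 1, 2, 1, 30 (period 4).

[15; (1, 2, 1, 30)]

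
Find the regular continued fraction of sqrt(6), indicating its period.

[2; (2, 4)]

Write x_i = (sqrt(6) + m_i)/d_i with (m_0, d_0) = (0, 1). a_0 = floor(sqrt(6)) = 2, since 2^2 = 4 <= 6 < 9 = 3^2.
Iterate m_{i+1} = d_i*a_i - m_i, d_{i+1} = (6 - m_{i+1}^2)/d_i, a_{i+1} = floor((a_0 + m_{i+1})/d_{i+1}):
  m_1 = 1*2 - 0 = 2, d_1 = (6 - 2^2)/1 = 2/1 = 2, a_1 = floor((2 + 2)/2) = 2.
  m_2 = 2*2 - 2 = 2, d_2 = (6 - 2^2)/2 = 2/2 = 1, a_2 = floor((2 + 2)/1) = 4.
  m_3 = 1*4 - 2 = 2, d_3 = (6 - 2^2)/1 = 2/1 = 2: (m_3, d_3) = (m_1, d_1) = (2, 2), so from here the quotients repeat a_1, a_2; the period length is 2.
Hence the expansion of sqrt(6) is a_0 = 2 followed by the repeating block 2, 4 (period 2).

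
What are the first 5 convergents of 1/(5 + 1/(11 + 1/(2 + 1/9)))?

0/1, 1/5, 11/56, 23/117, 218/1109

Using the convergent recurrence p_i = a_i*p_{i-1} + p_{i-2}, q_i = a_i*q_{i-1} + q_{i-2} with p_{-2}=0, p_{-1}=1, q_{-2}=1, q_{-1}=0:
  i=0: a_0=0, p_0 = 0*1 + 0 = 0, q_0 = 0*0 + 1 = 1.
  i=1: a_1=5, p_1 = 5*0 + 1 = 1, q_1 = 5*1 + 0 = 5.
  i=2: a_2=11, p_2 = 11*1 + 0 = 11, q_2 = 11*5 + 1 = 56.
  i=3: a_3=2, p_3 = 2*11 + 1 = 23, q_3 = 2*56 + 5 = 117.
  i=4: a_4=9, p_4 = 9*23 + 11 = 218, q_4 = 9*117 + 56 = 1109.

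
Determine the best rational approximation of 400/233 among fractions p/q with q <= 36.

Expand x = 400/233 as a continued fraction with the Euclidean algorithm:
  400 = 1*233 + 167, so a_0 = 1.
  233 = 1*167 + 66, so a_1 = 1.
  167 = 2*66 + 35, so a_2 = 2.
  66 = 1*35 + 31, so a_3 = 1.
  35 = 1*31 + 4, so a_4 = 1.
  31 = 7*4 + 3, so a_5 = 7.
  4 = 1*3 + 1, so a_6 = 1.
  3 = 3*1 + 0, so a_7 = 3.
so x = [1; 1, 2, 1, 1, 7, 1, 3].
Convergents (p_i = a_i*p_{i-1} + p_{i-2}, q_i = a_i*q_{i-1} + q_{i-2} with p_{-2}=0, p_{-1}=1, q_{-2}=1, q_{-1}=0), until the denominator exceeds 36:
  i=0: a_0=1, p_0 = 1*1 + 0 = 1, q_0 = 1*0 + 1 = 1.
  i=1: a_1=1, p_1 = 1*1 + 1 = 2, q_1 = 1*1 + 0 = 1.
  i=2: a_2=2, p_2 = 2*2 + 1 = 5, q_2 = 2*1 + 1 = 3.
  i=3: a_3=1, p_3 = 1*5 + 2 = 7, q_3 = 1*3 + 1 = 4.
  i=4: a_4=1, p_4 = 1*7 + 5 = 12, q_4 = 1*4 + 3 = 7.
  i=5: a_5=7, p_5 = 7*12 + 7 = 91, q_5 = 7*7 + 4 = 53.
q_5 = 53 > 36, so the last convergent with denominator <= 36 is p_4/q_4 = 12/7.
The closest fraction with denominator <= 36 is either p_4/q_4 or the intermediate fraction (k*p_4 + p_3)/(k*q_4 + q_3) with the largest k >= 1 whose denominator stays <= 36; these approach x as k grows, and every other convergent or intermediate fraction in range is farther away.
Largest k: floor((36 - q_3)/q_4) = floor((36 - 4)/7) = 4.
That gives (4*12 + 7)/(4*7 + 4) = 55/32.
Compare the errors: |x - 12/7| = |400*7 - 12*233|/(233*7) = 4/1631, and |x - 55/32| = |400*32 - 55*233|/(233*32) = 15/7456.
Cross-multiplying, 15*1631 = 24465 < 29824 = 4*7456, so 15/7456 is smaller: the intermediate fraction 55/32 is closer to x than 12/7.

55/32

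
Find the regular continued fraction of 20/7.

[2; 1, 6]

Run the Euclidean algorithm on 20 and 7; the successive quotients are the partial quotients a_0, a_1, ... (each step inverts the fractional part left over by the previous one):
  20 = 2*7 + 6, so a_0 = 2.
  7 = 1*6 + 1, so a_1 = 1.
  6 = 6*1 + 0, so a_2 = 6.
The remainder reaches 0 after 3 divisions, so the expansion has 3 partial quotients, read off in order.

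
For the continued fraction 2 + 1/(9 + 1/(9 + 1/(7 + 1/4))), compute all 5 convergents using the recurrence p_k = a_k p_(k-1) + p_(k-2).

Using the convergent recurrence p_i = a_i*p_{i-1} + p_{i-2}, q_i = a_i*q_{i-1} + q_{i-2} with p_{-2}=0, p_{-1}=1, q_{-2}=1, q_{-1}=0:
  i=0: a_0=2, p_0 = 2*1 + 0 = 2, q_0 = 2*0 + 1 = 1.
  i=1: a_1=9, p_1 = 9*2 + 1 = 19, q_1 = 9*1 + 0 = 9.
  i=2: a_2=9, p_2 = 9*19 + 2 = 173, q_2 = 9*9 + 1 = 82.
  i=3: a_3=7, p_3 = 7*173 + 19 = 1230, q_3 = 7*82 + 9 = 583.
  i=4: a_4=4, p_4 = 4*1230 + 173 = 5093, q_4 = 4*583 + 82 = 2414.

2/1, 19/9, 173/82, 1230/583, 5093/2414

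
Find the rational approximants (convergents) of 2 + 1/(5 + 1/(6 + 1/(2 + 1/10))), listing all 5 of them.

2/1, 11/5, 68/31, 147/67, 1538/701

Using the convergent recurrence p_i = a_i*p_{i-1} + p_{i-2}, q_i = a_i*q_{i-1} + q_{i-2} with p_{-2}=0, p_{-1}=1, q_{-2}=1, q_{-1}=0:
  i=0: a_0=2, p_0 = 2*1 + 0 = 2, q_0 = 2*0 + 1 = 1.
  i=1: a_1=5, p_1 = 5*2 + 1 = 11, q_1 = 5*1 + 0 = 5.
  i=2: a_2=6, p_2 = 6*11 + 2 = 68, q_2 = 6*5 + 1 = 31.
  i=3: a_3=2, p_3 = 2*68 + 11 = 147, q_3 = 2*31 + 5 = 67.
  i=4: a_4=10, p_4 = 10*147 + 68 = 1538, q_4 = 10*67 + 31 = 701.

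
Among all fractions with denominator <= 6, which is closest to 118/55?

Expand x = 118/55 as a continued fraction with the Euclidean algorithm:
  118 = 2*55 + 8, so a_0 = 2.
  55 = 6*8 + 7, so a_1 = 6.
  8 = 1*7 + 1, so a_2 = 1.
  7 = 7*1 + 0, so a_3 = 7.
so x = [2; 6, 1, 7].
Convergents (p_i = a_i*p_{i-1} + p_{i-2}, q_i = a_i*q_{i-1} + q_{i-2} with p_{-2}=0, p_{-1}=1, q_{-2}=1, q_{-1}=0), until the denominator exceeds 6:
  i=0: a_0=2, p_0 = 2*1 + 0 = 2, q_0 = 2*0 + 1 = 1.
  i=1: a_1=6, p_1 = 6*2 + 1 = 13, q_1 = 6*1 + 0 = 6.
  i=2: a_2=1, p_2 = 1*13 + 2 = 15, q_2 = 1*6 + 1 = 7.
q_2 = 7 > 6, so the last convergent with denominator <= 6 is p_1/q_1 = 13/6.
The closest fraction with denominator <= 6 is either p_1/q_1 or the intermediate fraction (k*p_1 + p_0)/(k*q_1 + q_0) with the largest k >= 1 whose denominator stays <= 6; these approach x as k grows, and every other convergent or intermediate fraction in range is farther away.
Largest k: floor((6 - q_0)/q_1) = floor((6 - 1)/6) = 0.
Since k = 0, no intermediate fraction beyond p_1/q_1 has denominator <= 6, so the convergent 13/6 is the closest (its error is |118*6 - 13*55|/(55*6) = 7/330).

13/6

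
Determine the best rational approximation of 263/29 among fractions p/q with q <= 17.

Expand x = 263/29 as a continued fraction with the Euclidean algorithm:
  263 = 9*29 + 2, so a_0 = 9.
  29 = 14*2 + 1, so a_1 = 14.
  2 = 2*1 + 0, so a_2 = 2.
so x = [9; 14, 2].
Convergents (p_i = a_i*p_{i-1} + p_{i-2}, q_i = a_i*q_{i-1} + q_{i-2} with p_{-2}=0, p_{-1}=1, q_{-2}=1, q_{-1}=0), until the denominator exceeds 17:
  i=0: a_0=9, p_0 = 9*1 + 0 = 9, q_0 = 9*0 + 1 = 1.
  i=1: a_1=14, p_1 = 14*9 + 1 = 127, q_1 = 14*1 + 0 = 14.
  i=2: a_2=2, p_2 = 2*127 + 9 = 263, q_2 = 2*14 + 1 = 29.
q_2 = 29 > 17, so the last convergent with denominator <= 17 is p_1/q_1 = 127/14.
The closest fraction with denominator <= 17 is either p_1/q_1 or the intermediate fraction (k*p_1 + p_0)/(k*q_1 + q_0) with the largest k >= 1 whose denominator stays <= 17; these approach x as k grows, and every other convergent or intermediate fraction in range is farther away.
Largest k: floor((17 - q_0)/q_1) = floor((17 - 1)/14) = 1.
That gives (1*127 + 9)/(1*14 + 1) = 136/15.
Compare the errors: |x - 127/14| = |263*14 - 127*29|/(29*14) = 1/406, and |x - 136/15| = |263*15 - 136*29|/(29*15) = 1/435.
Cross-multiplying, 1*406 = 406 < 435 = 1*435, so 1/435 is smaller: the intermediate fraction 136/15 is closer to x than 127/14.

136/15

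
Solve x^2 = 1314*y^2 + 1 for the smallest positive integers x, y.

First expand sqrt(1314) as a continued fraction. With x_i = (sqrt(1314) + m_i)/d_i and (m_0, d_0) = (0, 1): a_0 = floor(sqrt(1314)) = 36, since 36^2 = 1296 <= 1314 < 1369 = 37^2.
Iterate m_{i+1} = d_i*a_i - m_i, d_{i+1} = (1314 - m_{i+1}^2)/d_i, a_{i+1} = floor((a_0 + m_{i+1})/d_{i+1}):
  m_1 = 1*36 - 0 = 36, d_1 = (1314 - 36^2)/1 = 18/1 = 18, a_1 = floor((36 + 36)/18) = 4.
  m_2 = 18*4 - 36 = 36, d_2 = (1314 - 36^2)/18 = 18/18 = 1, a_2 = floor((36 + 36)/1) = 72.
  m_3 = 1*72 - 36 = 36, d_3 = (1314 - 36^2)/1 = 18/1 = 18: (m_3, d_3) = (m_1, d_1) = (36, 18), so from here the quotients repeat a_1, a_2; the period length is 2.
So sqrt(1314) = [36; (4, 72)] with period length k = 2.
k is even, so the fundamental solution of x^2 - 1314y^2 = 1 is (p_{k-1}, q_{k-1}) = (p_1, q_1); compute convergents through index 1.
Convergents (p_i = a_i*p_{i-1} + p_{i-2}, q_i = a_i*q_{i-1} + q_{i-2} with p_{-2}=0, p_{-1}=1, q_{-2}=1, q_{-1}=0):
  i=0: a_0=36, p_0 = 36*1 + 0 = 36, q_0 = 36*0 + 1 = 1.
  i=1: a_1=4, p_1 = 4*36 + 1 = 145, q_1 = 4*1 + 0 = 4.
Check: 145^2 - 1314*4^2 = 21025 - 21024 = 1, so (x, y) = (145, 4) solves the equation, and by the theorem it is the least positive solution.

(x, y) = (145, 4)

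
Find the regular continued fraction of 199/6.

[33; 6]

Run the Euclidean algorithm on 199 and 6; the successive quotients are the partial quotients a_0, a_1, ... (each step inverts the fractional part left over by the previous one):
  199 = 33*6 + 1, so a_0 = 33.
  6 = 6*1 + 0, so a_1 = 6.
The remainder reaches 0 after 2 divisions, so the expansion has 2 partial quotients, read off in order.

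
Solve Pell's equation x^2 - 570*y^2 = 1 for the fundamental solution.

First expand sqrt(570) as a continued fraction. With x_i = (sqrt(570) + m_i)/d_i and (m_0, d_0) = (0, 1): a_0 = floor(sqrt(570)) = 23, since 23^2 = 529 <= 570 < 576 = 24^2.
Iterate m_{i+1} = d_i*a_i - m_i, d_{i+1} = (570 - m_{i+1}^2)/d_i, a_{i+1} = floor((a_0 + m_{i+1})/d_{i+1}):
  m_1 = 1*23 - 0 = 23, d_1 = (570 - 23^2)/1 = 41/1 = 41, a_1 = floor((23 + 23)/41) = 1.
  m_2 = 41*1 - 23 = 18, d_2 = (570 - 18^2)/41 = 246/41 = 6, a_2 = floor((23 + 18)/6) = 6.
  m_3 = 6*6 - 18 = 18, d_3 = (570 - 18^2)/6 = 246/6 = 41, a_3 = floor((23 + 18)/41) = 1.
  m_4 = 41*1 - 18 = 23, d_4 = (570 - 23^2)/41 = 41/41 = 1, a_4 = floor((23 + 23)/1) = 46.
  m_5 = 1*46 - 23 = 23, d_5 = (570 - 23^2)/1 = 41/1 = 41: (m_5, d_5) = (m_1, d_1) = (23, 41), so from here the quotients repeat a_1, ..., a_4; the period length is 4.
So sqrt(570) = [23; (1, 6, 1, 46)] with period length k = 4.
k is even, so the fundamental solution of x^2 - 570y^2 = 1 is (p_{k-1}, q_{k-1}) = (p_3, q_3); compute convergents through index 3.
Convergents (p_i = a_i*p_{i-1} + p_{i-2}, q_i = a_i*q_{i-1} + q_{i-2} with p_{-2}=0, p_{-1}=1, q_{-2}=1, q_{-1}=0):
  i=0: a_0=23, p_0 = 23*1 + 0 = 23, q_0 = 23*0 + 1 = 1.
  i=1: a_1=1, p_1 = 1*23 + 1 = 24, q_1 = 1*1 + 0 = 1.
  i=2: a_2=6, p_2 = 6*24 + 23 = 167, q_2 = 6*1 + 1 = 7.
  i=3: a_3=1, p_3 = 1*167 + 24 = 191, q_3 = 1*7 + 1 = 8.
Check: 191^2 - 570*8^2 = 36481 - 36480 = 1, so (x, y) = (191, 8) solves the equation, and by the theorem it is the least positive solution.

(x, y) = (191, 8)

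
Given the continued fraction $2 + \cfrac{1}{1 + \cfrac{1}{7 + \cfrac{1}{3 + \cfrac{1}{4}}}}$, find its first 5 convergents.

Using the convergent recurrence p_i = a_i*p_{i-1} + p_{i-2}, q_i = a_i*q_{i-1} + q_{i-2} with p_{-2}=0, p_{-1}=1, q_{-2}=1, q_{-1}=0:
  i=0: a_0=2, p_0 = 2*1 + 0 = 2, q_0 = 2*0 + 1 = 1.
  i=1: a_1=1, p_1 = 1*2 + 1 = 3, q_1 = 1*1 + 0 = 1.
  i=2: a_2=7, p_2 = 7*3 + 2 = 23, q_2 = 7*1 + 1 = 8.
  i=3: a_3=3, p_3 = 3*23 + 3 = 72, q_3 = 3*8 + 1 = 25.
  i=4: a_4=4, p_4 = 4*72 + 23 = 311, q_4 = 4*25 + 8 = 108.

2/1, 3/1, 23/8, 72/25, 311/108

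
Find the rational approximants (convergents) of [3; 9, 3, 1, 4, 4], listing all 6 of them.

Using the convergent recurrence p_i = a_i*p_{i-1} + p_{i-2}, q_i = a_i*q_{i-1} + q_{i-2} with p_{-2}=0, p_{-1}=1, q_{-2}=1, q_{-1}=0:
  i=0: a_0=3, p_0 = 3*1 + 0 = 3, q_0 = 3*0 + 1 = 1.
  i=1: a_1=9, p_1 = 9*3 + 1 = 28, q_1 = 9*1 + 0 = 9.
  i=2: a_2=3, p_2 = 3*28 + 3 = 87, q_2 = 3*9 + 1 = 28.
  i=3: a_3=1, p_3 = 1*87 + 28 = 115, q_3 = 1*28 + 9 = 37.
  i=4: a_4=4, p_4 = 4*115 + 87 = 547, q_4 = 4*37 + 28 = 176.
  i=5: a_5=4, p_5 = 4*547 + 115 = 2303, q_5 = 4*176 + 37 = 741.

3/1, 28/9, 87/28, 115/37, 547/176, 2303/741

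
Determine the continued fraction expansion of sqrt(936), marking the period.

Write x_i = (sqrt(936) + m_i)/d_i with (m_0, d_0) = (0, 1). a_0 = floor(sqrt(936)) = 30, since 30^2 = 900 <= 936 < 961 = 31^2.
Iterate m_{i+1} = d_i*a_i - m_i, d_{i+1} = (936 - m_{i+1}^2)/d_i, a_{i+1} = floor((a_0 + m_{i+1})/d_{i+1}):
  m_1 = 1*30 - 0 = 30, d_1 = (936 - 30^2)/1 = 36/1 = 36, a_1 = floor((30 + 30)/36) = 1.
  m_2 = 36*1 - 30 = 6, d_2 = (936 - 6^2)/36 = 900/36 = 25, a_2 = floor((30 + 6)/25) = 1.
  m_3 = 25*1 - 6 = 19, d_3 = (936 - 19^2)/25 = 575/25 = 23, a_3 = floor((30 + 19)/23) = 2.
  m_4 = 23*2 - 19 = 27, d_4 = (936 - 27^2)/23 = 207/23 = 9, a_4 = floor((30 + 27)/9) = 6.
  m_5 = 9*6 - 27 = 27, d_5 = (936 - 27^2)/9 = 207/9 = 23, a_5 = floor((30 + 27)/23) = 2.
  m_6 = 23*2 - 27 = 19, d_6 = (936 - 19^2)/23 = 575/23 = 25, a_6 = floor((30 + 19)/25) = 1.
  m_7 = 25*1 - 19 = 6, d_7 = (936 - 6^2)/25 = 900/25 = 36, a_7 = floor((30 + 6)/36) = 1.
  m_8 = 36*1 - 6 = 30, d_8 = (936 - 30^2)/36 = 36/36 = 1, a_8 = floor((30 + 30)/1) = 60.
  m_9 = 1*60 - 30 = 30, d_9 = (936 - 30^2)/1 = 36/1 = 36: (m_9, d_9) = (m_1, d_1) = (30, 36), so from here the quotients repeat a_1, ..., a_8; the period length is 8.
Hence the expansion of sqrt(936) is a_0 = 30 followed by the repeating block 1, 1, 2, 6, 2, 1, 1, 60 (period 8).

[30; (1, 1, 2, 6, 2, 1, 1, 60)]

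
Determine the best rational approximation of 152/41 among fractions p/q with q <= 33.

Expand x = 152/41 as a continued fraction with the Euclidean algorithm:
  152 = 3*41 + 29, so a_0 = 3.
  41 = 1*29 + 12, so a_1 = 1.
  29 = 2*12 + 5, so a_2 = 2.
  12 = 2*5 + 2, so a_3 = 2.
  5 = 2*2 + 1, so a_4 = 2.
  2 = 2*1 + 0, so a_5 = 2.
so x = [3; 1, 2, 2, 2, 2].
Convergents (p_i = a_i*p_{i-1} + p_{i-2}, q_i = a_i*q_{i-1} + q_{i-2} with p_{-2}=0, p_{-1}=1, q_{-2}=1, q_{-1}=0), until the denominator exceeds 33:
  i=0: a_0=3, p_0 = 3*1 + 0 = 3, q_0 = 3*0 + 1 = 1.
  i=1: a_1=1, p_1 = 1*3 + 1 = 4, q_1 = 1*1 + 0 = 1.
  i=2: a_2=2, p_2 = 2*4 + 3 = 11, q_2 = 2*1 + 1 = 3.
  i=3: a_3=2, p_3 = 2*11 + 4 = 26, q_3 = 2*3 + 1 = 7.
  i=4: a_4=2, p_4 = 2*26 + 11 = 63, q_4 = 2*7 + 3 = 17.
  i=5: a_5=2, p_5 = 2*63 + 26 = 152, q_5 = 2*17 + 7 = 41.
q_5 = 41 > 33, so the last convergent with denominator <= 33 is p_4/q_4 = 63/17.
The closest fraction with denominator <= 33 is either p_4/q_4 or the intermediate fraction (k*p_4 + p_3)/(k*q_4 + q_3) with the largest k >= 1 whose denominator stays <= 33; these approach x as k grows, and every other convergent or intermediate fraction in range is farther away.
Largest k: floor((33 - q_3)/q_4) = floor((33 - 7)/17) = 1.
That gives (1*63 + 26)/(1*17 + 7) = 89/24.
Compare the errors: |x - 63/17| = |152*17 - 63*41|/(41*17) = 1/697, and |x - 89/24| = |152*24 - 89*41|/(41*24) = 1/984.
Cross-multiplying, 1*697 = 697 < 984 = 1*984, so 1/984 is smaller: the intermediate fraction 89/24 is closer to x than 63/17.

89/24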